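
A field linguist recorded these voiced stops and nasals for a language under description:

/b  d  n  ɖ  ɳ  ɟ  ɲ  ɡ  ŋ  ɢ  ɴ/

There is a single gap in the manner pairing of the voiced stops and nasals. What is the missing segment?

place of articulation  oral stop  nasal   
bilabial          b         —       
alveolar          d         n       
retroflex         ɖ         ɳ       
palatal           ɟ         ɲ       
velar             ɡ         ŋ       
uvular            ɢ         ɴ       
The bilabial row has no nasal member, so the gap is the bilabial nasal /m/.

/m/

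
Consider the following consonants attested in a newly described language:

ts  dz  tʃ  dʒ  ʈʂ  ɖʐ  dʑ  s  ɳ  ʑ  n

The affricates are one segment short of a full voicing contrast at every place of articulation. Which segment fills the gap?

place of articulation  voiceless  voiced  
alveolar          ts        dz      
postalveolar      tʃ        dʒ      
retroflex         ʈʂ        ɖʐ      
alveolo-palatal   —         dʑ      
The alveolo-palatal row has no voiceless member, so the gap is the voiceless alveolo-palatal affricate /tɕ/.

/tɕ/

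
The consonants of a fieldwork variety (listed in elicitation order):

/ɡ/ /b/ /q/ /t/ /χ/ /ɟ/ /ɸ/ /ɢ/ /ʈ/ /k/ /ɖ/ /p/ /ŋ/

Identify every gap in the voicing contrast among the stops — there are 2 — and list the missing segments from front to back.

/d/, /c/

bilabial: voiceless /p/, voiced /b/.
alveolar: voiceless /t/, voiced —.
retroflex: voiceless /ʈ/, voiced /ɖ/.
palatal: voiceless —, voiced /ɟ/.
velar: voiceless /k/, voiced /ɡ/.
uvular: voiceless /q/, voiced /ɢ/.
Gaps, from front to back: alveolar lacks voiced (/d/); palatal lacks voiceless (/c/).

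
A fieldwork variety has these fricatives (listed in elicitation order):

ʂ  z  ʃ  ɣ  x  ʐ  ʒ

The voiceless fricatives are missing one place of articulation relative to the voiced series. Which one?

alveolar

alveolar: voiceless —, voiced /z/.
postalveolar: voiceless /ʃ/, voiced /ʒ/.
retroflex: voiceless /ʂ/, voiced /ʐ/.
velar: voiceless /x/, voiced /ɣ/.
Every place of articulation has a voiceless member except alveolar, where /s/ would be expected.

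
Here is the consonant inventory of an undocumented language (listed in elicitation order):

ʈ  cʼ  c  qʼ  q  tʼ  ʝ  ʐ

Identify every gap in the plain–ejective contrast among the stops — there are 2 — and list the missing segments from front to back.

/t/, /ʈʼ/

place of articulation  plain     ejective
alveolar          —         tʼ      
retroflex         ʈ         —       
palatal           c         cʼ      
uvular            q         qʼ      
Gaps, from front to back: alveolar lacks plain (/t/); retroflex lacks ejective (/ʈʼ/).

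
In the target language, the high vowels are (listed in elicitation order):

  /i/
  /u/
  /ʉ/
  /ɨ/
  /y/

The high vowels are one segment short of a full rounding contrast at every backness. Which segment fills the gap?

Unrounded: /i/ (front), /ɨ/ (central).
Rounded: /y/ (front), /ʉ/ (central), /u/ (back).
The back row has no unrounded member, so the gap is the back unrounded vowel /ɯ/.

/ɯ/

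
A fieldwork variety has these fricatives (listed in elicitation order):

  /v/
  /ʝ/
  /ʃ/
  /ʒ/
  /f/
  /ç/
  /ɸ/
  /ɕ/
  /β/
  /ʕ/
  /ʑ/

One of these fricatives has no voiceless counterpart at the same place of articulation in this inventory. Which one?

Bilabial: /ɸ/ ~ /β/
Labiodental: /f/ ~ /v/
Postalveolar: /ʃ/ ~ /ʒ/
Alveolo-palatal: /ɕ/ ~ /ʑ/
Palatal: /ç/ ~ /ʝ/
Pharyngeal: only /ʕ/ (voiced); no voiceless partner.
So /ʕ/ is the unpaired segment.

/ʕ/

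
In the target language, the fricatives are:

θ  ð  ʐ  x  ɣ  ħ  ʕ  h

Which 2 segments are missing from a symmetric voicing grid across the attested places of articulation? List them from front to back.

place of articulation  voiceless  voiced  
dental            θ         ð       
retroflex         —         ʐ       
velar             x         ɣ       
pharyngeal        ħ         ʕ       
glottal           h         —       
Gaps, from front to back: retroflex lacks voiceless (/ʂ/); glottal lacks voiced (/ɦ/).

/ʂ/, /ɦ/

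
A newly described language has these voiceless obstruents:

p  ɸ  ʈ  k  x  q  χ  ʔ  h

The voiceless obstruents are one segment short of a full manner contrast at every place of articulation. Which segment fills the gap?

/ʂ/

Stop: /p/ (bilabial), /ʈ/ (retroflex), /k/ (velar), /q/ (uvular), /ʔ/ (glottal).
Fricative: /ɸ/ (bilabial), /x/ (velar), /χ/ (uvular), /h/ (glottal).
The retroflex row has no fricative member, so the gap is the retroflex fricative /ʂ/.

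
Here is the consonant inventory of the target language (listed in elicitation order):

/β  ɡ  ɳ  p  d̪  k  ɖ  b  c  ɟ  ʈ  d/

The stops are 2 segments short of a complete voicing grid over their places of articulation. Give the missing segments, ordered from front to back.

/t̪/, /t/

bilabial: voiceless /p/, voiced /b/.
dental: voiceless —, voiced /d̪/.
alveolar: voiceless —, voiced /d/.
retroflex: voiceless /ʈ/, voiced /ɖ/.
palatal: voiceless /c/, voiced /ɟ/.
velar: voiceless /k/, voiced /ɡ/.
Gaps, from front to back: dental lacks voiceless (/t̪/); alveolar lacks voiceless (/t/).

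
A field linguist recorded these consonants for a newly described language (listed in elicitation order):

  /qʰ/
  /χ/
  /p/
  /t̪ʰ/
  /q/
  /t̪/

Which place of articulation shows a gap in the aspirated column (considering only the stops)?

bilabial

place of articulation  plain     aspirated
bilabial          p         —       
dental            t̪        t̪ʰ     
uvular            q         qʰ      
Every place of articulation has an aspirated member except bilabial, where /pʰ/ would be expected.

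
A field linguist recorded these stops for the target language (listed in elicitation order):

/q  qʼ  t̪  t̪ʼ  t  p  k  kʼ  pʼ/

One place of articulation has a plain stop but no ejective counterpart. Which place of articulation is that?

Plain: /p/ (bilabial), /t̪/ (dental), /t/ (alveolar), /k/ (velar), /q/ (uvular).
Ejective: /pʼ/ (bilabial), /t̪ʼ/ (dental), /kʼ/ (velar), /qʼ/ (uvular).
Every place of articulation has an ejective member except alveolar, where /tʼ/ would be expected.

alveolar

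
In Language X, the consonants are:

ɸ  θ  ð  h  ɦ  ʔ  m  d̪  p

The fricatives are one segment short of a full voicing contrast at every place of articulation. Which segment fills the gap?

place of articulation  voiceless  voiced  
bilabial          ɸ         —       
dental            θ         ð       
glottal           h         ɦ       
The bilabial row has no voiced member, so the gap is the voiced bilabial fricative /β/.

/β/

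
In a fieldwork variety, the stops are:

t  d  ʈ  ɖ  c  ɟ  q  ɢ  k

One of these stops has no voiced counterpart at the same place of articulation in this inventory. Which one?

/k/

Alveolar: /t/ ~ /d/
Retroflex: /ʈ/ ~ /ɖ/
Palatal: /c/ ~ /ɟ/
Uvular: /q/ ~ /ɢ/
Velar: only /k/ (voiceless); no voiced partner.
So /k/ is the unpaired segment.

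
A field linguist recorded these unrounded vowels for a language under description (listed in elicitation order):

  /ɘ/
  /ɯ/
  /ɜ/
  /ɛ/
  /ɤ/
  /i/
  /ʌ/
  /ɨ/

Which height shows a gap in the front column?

high-mid

Front: /i/ (high), /ɛ/ (low-mid).
Central: /ɨ/ (high), /ɘ/ (high-mid), /ɜ/ (low-mid).
Back: /ɯ/ (high), /ɤ/ (high-mid), /ʌ/ (low-mid).
Every height has a front member except high-mid, where /e/ would be expected.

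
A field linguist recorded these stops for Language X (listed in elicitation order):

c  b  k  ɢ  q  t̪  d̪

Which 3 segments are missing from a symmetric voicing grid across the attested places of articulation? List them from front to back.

/p/, /ɟ/, /ɡ/

place of articulation  voiceless  voiced  
bilabial          —         b       
dental            t̪        d̪      
palatal           c         —       
velar             k         —       
uvular            q         ɢ       
Gaps, from front to back: bilabial lacks voiceless (/p/); palatal lacks voiced (/ɟ/); velar lacks voiced (/ɡ/).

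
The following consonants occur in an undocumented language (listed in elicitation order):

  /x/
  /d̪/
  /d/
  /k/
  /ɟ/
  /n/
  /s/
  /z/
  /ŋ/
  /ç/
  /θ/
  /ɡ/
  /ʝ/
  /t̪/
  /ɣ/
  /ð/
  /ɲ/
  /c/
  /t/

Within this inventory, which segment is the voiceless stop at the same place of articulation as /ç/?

/c/

/ç/ is a voiceless palatal fricative.
The voiceless stop at the same place is a voiceless palatal stop — in this inventory, /c/.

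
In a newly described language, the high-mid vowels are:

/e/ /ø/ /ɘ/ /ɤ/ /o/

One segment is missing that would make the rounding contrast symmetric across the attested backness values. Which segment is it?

/ɵ/

front: unrounded /e/, rounded /ø/.
central: unrounded /ɘ/, rounded —.
back: unrounded /ɤ/, rounded /o/.
The central row has no rounded member, so the gap is the central rounded vowel /ɵ/.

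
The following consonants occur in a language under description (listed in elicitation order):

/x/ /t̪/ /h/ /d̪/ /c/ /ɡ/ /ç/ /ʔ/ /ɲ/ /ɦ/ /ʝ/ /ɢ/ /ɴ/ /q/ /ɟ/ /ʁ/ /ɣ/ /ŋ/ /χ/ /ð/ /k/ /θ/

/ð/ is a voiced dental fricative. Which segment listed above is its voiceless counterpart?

/θ/

The voiceless counterpart is a voiceless dental fricative — in this inventory, /θ/.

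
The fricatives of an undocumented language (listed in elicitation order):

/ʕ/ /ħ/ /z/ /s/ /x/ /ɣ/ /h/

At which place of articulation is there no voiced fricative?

glottal

alveolar: voiceless /s/, voiced /z/.
velar: voiceless /x/, voiced /ɣ/.
pharyngeal: voiceless /ħ/, voiced /ʕ/.
glottal: voiceless /h/, voiced —.
Every place of articulation has a voiced member except glottal, where /ɦ/ would be expected.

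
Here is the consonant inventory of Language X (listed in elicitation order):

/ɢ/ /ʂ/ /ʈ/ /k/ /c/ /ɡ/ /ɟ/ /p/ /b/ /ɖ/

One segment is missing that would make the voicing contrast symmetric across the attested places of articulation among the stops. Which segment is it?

/q/

place of articulation  voiceless  voiced  
bilabial          p         b       
retroflex         ʈ         ɖ       
palatal           c         ɟ       
velar             k         ɡ       
uvular            —         ɢ       
The uvular row has no voiceless member, so the gap is the voiceless uvular stop /q/.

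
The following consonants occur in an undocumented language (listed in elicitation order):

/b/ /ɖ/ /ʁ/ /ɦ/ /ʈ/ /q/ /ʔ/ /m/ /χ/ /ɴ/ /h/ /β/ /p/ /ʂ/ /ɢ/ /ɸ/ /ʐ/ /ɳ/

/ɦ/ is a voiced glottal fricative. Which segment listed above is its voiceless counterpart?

The voiceless counterpart is a voiceless glottal fricative — in this inventory, /h/.

/h/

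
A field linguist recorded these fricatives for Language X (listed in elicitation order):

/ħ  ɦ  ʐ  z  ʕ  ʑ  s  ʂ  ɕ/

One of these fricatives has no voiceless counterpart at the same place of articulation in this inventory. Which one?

Alveolar: /s/ ~ /z/
Retroflex: /ʂ/ ~ /ʐ/
Alveolo-palatal: /ɕ/ ~ /ʑ/
Pharyngeal: /ħ/ ~ /ʕ/
Glottal: only /ɦ/ (voiced); no voiceless partner.
So /ɦ/ is the unpaired segment.

/ɦ/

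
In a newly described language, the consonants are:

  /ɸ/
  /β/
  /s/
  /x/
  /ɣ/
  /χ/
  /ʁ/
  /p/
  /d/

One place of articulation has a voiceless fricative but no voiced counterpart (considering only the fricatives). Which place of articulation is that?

alveolar

Voiceless: /ɸ/ (bilabial), /s/ (alveolar), /x/ (velar), /χ/ (uvular).
Voiced: /β/ (bilabial), /ɣ/ (velar), /ʁ/ (uvular).
Every place of articulation has a voiced member except alveolar, where /z/ would be expected.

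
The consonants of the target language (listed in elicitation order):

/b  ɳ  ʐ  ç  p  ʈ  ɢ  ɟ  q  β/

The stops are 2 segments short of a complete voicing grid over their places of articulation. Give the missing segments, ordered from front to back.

/ɖ/, /c/

Voiceless: /p/ (bilabial), /ʈ/ (retroflex), /q/ (uvular).
Voiced: /b/ (bilabial), /ɟ/ (palatal), /ɢ/ (uvular).
Gaps, from front to back: retroflex lacks voiced (/ɖ/); palatal lacks voiceless (/c/).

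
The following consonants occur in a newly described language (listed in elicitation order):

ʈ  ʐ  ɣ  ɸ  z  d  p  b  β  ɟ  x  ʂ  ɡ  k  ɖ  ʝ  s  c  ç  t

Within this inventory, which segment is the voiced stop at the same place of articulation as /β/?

/b/

/β/ is a voiced bilabial fricative.
The voiced stop at the same place is a voiced bilabial stop — in this inventory, /b/.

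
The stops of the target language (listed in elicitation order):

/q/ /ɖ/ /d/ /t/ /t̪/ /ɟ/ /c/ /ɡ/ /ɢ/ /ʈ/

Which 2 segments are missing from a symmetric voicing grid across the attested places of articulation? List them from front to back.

/d̪/, /k/

place of articulation  voiceless  voiced  
dental            t̪        —       
alveolar          t         d       
retroflex         ʈ         ɖ       
palatal           c         ɟ       
velar             —         ɡ       
uvular            q         ɢ       
Gaps, from front to back: dental lacks voiced (/d̪/); velar lacks voiceless (/k/).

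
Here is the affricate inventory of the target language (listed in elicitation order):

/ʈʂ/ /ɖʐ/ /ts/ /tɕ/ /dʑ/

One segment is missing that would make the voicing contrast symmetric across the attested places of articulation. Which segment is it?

place of articulation  voiceless  voiced  
alveolar          ts        —       
retroflex         ʈʂ        ɖʐ      
alveolo-palatal   tɕ        dʑ      
The alveolar row has no voiced member, so the gap is the voiced alveolar affricate /dz/.

/dz/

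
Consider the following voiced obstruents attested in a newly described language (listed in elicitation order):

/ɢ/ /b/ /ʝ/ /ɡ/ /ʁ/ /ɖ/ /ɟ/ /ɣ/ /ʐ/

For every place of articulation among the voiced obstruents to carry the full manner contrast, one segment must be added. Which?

/β/

place of articulation  stop      fricative
bilabial          b         —       
retroflex         ɖ         ʐ       
palatal           ɟ         ʝ       
velar             ɡ         ɣ       
uvular            ɢ         ʁ       
The bilabial row has no fricative member, so the gap is the bilabial fricative /β/.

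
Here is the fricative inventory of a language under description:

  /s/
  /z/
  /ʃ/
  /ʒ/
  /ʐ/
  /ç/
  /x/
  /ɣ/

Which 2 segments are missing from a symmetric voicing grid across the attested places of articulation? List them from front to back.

/ʂ/, /ʝ/

Voiceless: /s/ (alveolar), /ʃ/ (postalveolar), /ç/ (palatal), /x/ (velar).
Voiced: /z/ (alveolar), /ʒ/ (postalveolar), /ʐ/ (retroflex), /ɣ/ (velar).
Gaps, from front to back: retroflex lacks voiceless (/ʂ/); palatal lacks voiced (/ʝ/).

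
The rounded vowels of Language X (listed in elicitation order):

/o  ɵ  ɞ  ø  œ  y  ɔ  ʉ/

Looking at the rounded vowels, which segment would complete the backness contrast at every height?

height            front     central   back    
high              y         ʉ         —       
high-mid          ø         ɵ         o       
low-mid           œ         ɞ         ɔ       
The high row has no back member, so the gap is the high back rounded vowel /u/.

/u/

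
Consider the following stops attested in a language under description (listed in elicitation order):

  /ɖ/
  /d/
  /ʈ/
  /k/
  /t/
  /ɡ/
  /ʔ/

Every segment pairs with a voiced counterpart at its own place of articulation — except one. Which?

Alveolar: /t/ ~ /d/
Retroflex: /ʈ/ ~ /ɖ/
Velar: /k/ ~ /ɡ/
Glottal: only /ʔ/ (voiceless); no voiced partner.
So /ʔ/ is the unpaired segment.

/ʔ/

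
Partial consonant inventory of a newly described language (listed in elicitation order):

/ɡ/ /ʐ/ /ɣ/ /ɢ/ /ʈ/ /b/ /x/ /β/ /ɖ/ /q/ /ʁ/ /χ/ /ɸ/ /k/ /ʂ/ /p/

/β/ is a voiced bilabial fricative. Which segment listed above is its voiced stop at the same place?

/b/

The voiced stop at the same place is a voiced bilabial stop — in this inventory, /b/.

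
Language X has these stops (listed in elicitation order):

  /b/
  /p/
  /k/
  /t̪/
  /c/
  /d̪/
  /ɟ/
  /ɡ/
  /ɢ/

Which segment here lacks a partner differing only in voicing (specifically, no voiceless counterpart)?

Bilabial: /p/ ~ /b/
Dental: /t̪/ ~ /d̪/
Palatal: /c/ ~ /ɟ/
Velar: /k/ ~ /ɡ/
Uvular: only /ɢ/ (voiced); no voiceless partner.
So /ɢ/ is the unpaired segment.

/ɢ/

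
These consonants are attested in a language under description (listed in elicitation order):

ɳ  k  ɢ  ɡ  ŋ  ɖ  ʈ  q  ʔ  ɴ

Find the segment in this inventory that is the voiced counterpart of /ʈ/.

/ʈ/ is a voiceless retroflex stop.
The voiced counterpart is a voiced retroflex stop — in this inventory, /ɖ/.

/ɖ/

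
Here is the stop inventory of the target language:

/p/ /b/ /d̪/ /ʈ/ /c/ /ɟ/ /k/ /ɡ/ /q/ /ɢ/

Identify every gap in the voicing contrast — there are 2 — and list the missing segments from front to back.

/t̪/, /ɖ/

place of articulation  voiceless  voiced  
bilabial          p         b       
dental            —         d̪      
retroflex         ʈ         —       
palatal           c         ɟ       
velar             k         ɡ       
uvular            q         ɢ       
Gaps, from front to back: dental lacks voiceless (/t̪/); retroflex lacks voiced (/ɖ/).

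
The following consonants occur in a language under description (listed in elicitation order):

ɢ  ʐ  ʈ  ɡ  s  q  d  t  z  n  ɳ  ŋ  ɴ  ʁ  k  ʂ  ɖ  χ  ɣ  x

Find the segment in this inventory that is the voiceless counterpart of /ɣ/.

/ɣ/ is a voiced velar fricative.
The voiceless counterpart is a voiceless velar fricative — in this inventory, /x/.

/x/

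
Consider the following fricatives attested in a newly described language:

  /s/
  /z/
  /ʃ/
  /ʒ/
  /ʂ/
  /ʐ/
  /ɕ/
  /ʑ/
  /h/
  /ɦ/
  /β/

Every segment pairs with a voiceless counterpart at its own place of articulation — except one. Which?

Alveolar: /s/ ~ /z/
Postalveolar: /ʃ/ ~ /ʒ/
Retroflex: /ʂ/ ~ /ʐ/
Alveolo-palatal: /ɕ/ ~ /ʑ/
Glottal: /h/ ~ /ɦ/
Bilabial: only /β/ (voiced); no voiceless partner.
So /β/ is the unpaired segment.

/β/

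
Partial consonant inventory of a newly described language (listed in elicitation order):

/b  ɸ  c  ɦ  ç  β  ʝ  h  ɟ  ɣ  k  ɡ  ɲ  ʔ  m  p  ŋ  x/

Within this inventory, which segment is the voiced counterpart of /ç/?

/ʝ/

/ç/ is a voiceless palatal fricative.
The voiced counterpart is a voiced palatal fricative — in this inventory, /ʝ/.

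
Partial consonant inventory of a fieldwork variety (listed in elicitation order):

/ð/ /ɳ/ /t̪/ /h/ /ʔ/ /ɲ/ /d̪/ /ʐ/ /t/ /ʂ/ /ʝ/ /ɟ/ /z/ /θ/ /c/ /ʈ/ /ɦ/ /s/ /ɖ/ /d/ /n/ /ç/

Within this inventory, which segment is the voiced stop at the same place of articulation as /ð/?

/ð/ is a voiced dental fricative.
The voiced stop at the same place is a voiced dental stop — in this inventory, /d̪/.

/d̪/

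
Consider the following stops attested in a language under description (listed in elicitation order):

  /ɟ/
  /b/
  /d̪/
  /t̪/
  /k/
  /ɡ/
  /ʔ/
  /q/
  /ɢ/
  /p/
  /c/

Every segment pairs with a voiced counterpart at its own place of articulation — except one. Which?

Bilabial: /p/ ~ /b/
Dental: /t̪/ ~ /d̪/
Palatal: /c/ ~ /ɟ/
Velar: /k/ ~ /ɡ/
Uvular: /q/ ~ /ɢ/
Glottal: only /ʔ/ (voiceless); no voiced partner.
So /ʔ/ is the unpaired segment.

/ʔ/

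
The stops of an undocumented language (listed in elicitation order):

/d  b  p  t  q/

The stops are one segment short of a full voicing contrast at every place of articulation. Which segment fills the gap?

/ɢ/

place of articulation  voiceless  voiced  
bilabial          p         b       
alveolar          t         d       
uvular            q         —       
The uvular row has no voiced member, so the gap is the voiced uvular stop /ɢ/.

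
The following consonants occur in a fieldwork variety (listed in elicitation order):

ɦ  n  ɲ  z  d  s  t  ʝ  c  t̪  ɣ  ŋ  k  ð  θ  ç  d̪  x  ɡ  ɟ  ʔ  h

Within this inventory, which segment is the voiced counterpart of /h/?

/h/ is a voiceless glottal fricative.
The voiced counterpart is a voiced glottal fricative — in this inventory, /ɦ/.

/ɦ/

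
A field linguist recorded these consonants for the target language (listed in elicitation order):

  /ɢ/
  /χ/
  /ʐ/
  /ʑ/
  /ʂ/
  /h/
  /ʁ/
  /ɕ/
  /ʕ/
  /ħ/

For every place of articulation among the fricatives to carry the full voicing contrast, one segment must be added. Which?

/ɦ/

place of articulation  voiceless  voiced  
retroflex         ʂ         ʐ       
alveolo-palatal   ɕ         ʑ       
uvular            χ         ʁ       
pharyngeal        ħ         ʕ       
glottal           h         —       
The glottal row has no voiced member, so the gap is the voiced glottal fricative /ɦ/.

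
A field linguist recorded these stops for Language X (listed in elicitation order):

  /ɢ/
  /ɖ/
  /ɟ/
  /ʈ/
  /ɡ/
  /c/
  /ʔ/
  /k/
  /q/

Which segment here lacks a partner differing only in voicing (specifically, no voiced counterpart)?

/ʔ/

Retroflex: /ʈ/ ~ /ɖ/
Palatal: /c/ ~ /ɟ/
Velar: /k/ ~ /ɡ/
Uvular: /q/ ~ /ɢ/
Glottal: only /ʔ/ (voiceless); no voiced partner.
So /ʔ/ is the unpaired segment.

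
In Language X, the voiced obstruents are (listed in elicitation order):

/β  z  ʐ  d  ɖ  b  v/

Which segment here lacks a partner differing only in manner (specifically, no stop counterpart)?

/v/

Bilabial: /b/ ~ /β/
Alveolar: /d/ ~ /z/
Retroflex: /ɖ/ ~ /ʐ/
Labiodental: only /v/ (fricative); no stop partner.
So /v/ is the unpaired segment.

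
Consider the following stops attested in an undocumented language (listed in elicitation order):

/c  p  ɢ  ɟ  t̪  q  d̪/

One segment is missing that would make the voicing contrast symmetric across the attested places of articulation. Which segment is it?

/b/

place of articulation  voiceless  voiced  
bilabial          p         —       
dental            t̪        d̪      
palatal           c         ɟ       
uvular            q         ɢ       
The bilabial row has no voiced member, so the gap is the voiced bilabial stop /b/.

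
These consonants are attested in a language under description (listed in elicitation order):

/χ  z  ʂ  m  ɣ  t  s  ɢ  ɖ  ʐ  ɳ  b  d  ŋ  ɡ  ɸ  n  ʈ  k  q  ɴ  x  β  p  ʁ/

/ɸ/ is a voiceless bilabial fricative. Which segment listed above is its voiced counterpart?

/β/

The voiced counterpart is a voiced bilabial fricative — in this inventory, /β/.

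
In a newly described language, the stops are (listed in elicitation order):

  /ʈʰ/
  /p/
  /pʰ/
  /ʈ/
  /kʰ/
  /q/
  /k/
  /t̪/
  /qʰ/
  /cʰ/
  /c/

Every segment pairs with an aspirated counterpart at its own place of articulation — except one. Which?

/t̪/

Bilabial: /p/ ~ /pʰ/
Retroflex: /ʈ/ ~ /ʈʰ/
Palatal: /c/ ~ /cʰ/
Velar: /k/ ~ /kʰ/
Uvular: /q/ ~ /qʰ/
Dental: only /t̪/ (plain); no aspirated partner.
So /t̪/ is the unpaired segment.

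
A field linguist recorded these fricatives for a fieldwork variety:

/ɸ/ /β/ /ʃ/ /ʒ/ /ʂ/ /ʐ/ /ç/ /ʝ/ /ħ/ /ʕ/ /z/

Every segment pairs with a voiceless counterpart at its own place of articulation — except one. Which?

/z/

Bilabial: /ɸ/ ~ /β/
Postalveolar: /ʃ/ ~ /ʒ/
Retroflex: /ʂ/ ~ /ʐ/
Palatal: /ç/ ~ /ʝ/
Pharyngeal: /ħ/ ~ /ʕ/
Alveolar: only /z/ (voiced); no voiceless partner.
So /z/ is the unpaired segment.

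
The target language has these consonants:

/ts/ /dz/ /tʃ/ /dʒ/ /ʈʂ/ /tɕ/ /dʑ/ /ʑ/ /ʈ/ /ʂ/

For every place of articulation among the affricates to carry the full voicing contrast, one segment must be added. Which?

place of articulation  voiceless  voiced  
alveolar          ts        dz      
postalveolar      tʃ        dʒ      
retroflex         ʈʂ        —       
alveolo-palatal   tɕ        dʑ      
The retroflex row has no voiced member, so the gap is the voiced retroflex affricate /ɖʐ/.

/ɖʐ/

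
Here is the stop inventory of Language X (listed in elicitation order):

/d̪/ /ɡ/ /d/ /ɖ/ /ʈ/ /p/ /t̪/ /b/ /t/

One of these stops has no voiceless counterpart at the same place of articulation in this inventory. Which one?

Bilabial: /p/ ~ /b/
Dental: /t̪/ ~ /d̪/
Alveolar: /t/ ~ /d/
Retroflex: /ʈ/ ~ /ɖ/
Velar: only /ɡ/ (voiced); no voiceless partner.
So /ɡ/ is the unpaired segment.

/ɡ/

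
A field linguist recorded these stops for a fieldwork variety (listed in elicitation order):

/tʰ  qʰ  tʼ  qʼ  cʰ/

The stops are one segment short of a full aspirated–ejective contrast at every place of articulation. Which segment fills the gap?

place of articulation  aspirated  ejective
alveolar          tʰ        tʼ      
palatal           cʰ        —       
uvular            qʰ        qʼ      
The palatal row has no ejective member, so the gap is the ejective palatal stop /cʼ/.

/cʼ/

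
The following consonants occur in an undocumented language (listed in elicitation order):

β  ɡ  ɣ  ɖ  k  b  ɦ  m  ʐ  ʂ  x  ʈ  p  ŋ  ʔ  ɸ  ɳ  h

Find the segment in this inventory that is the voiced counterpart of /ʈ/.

/ʈ/ is a voiceless retroflex stop.
The voiced counterpart is a voiced retroflex stop — in this inventory, /ɖ/.

/ɖ/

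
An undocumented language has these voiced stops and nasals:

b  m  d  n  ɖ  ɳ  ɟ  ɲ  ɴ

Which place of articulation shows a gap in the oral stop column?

Oral stop: /b/ (bilabial), /d/ (alveolar), /ɖ/ (retroflex), /ɟ/ (palatal).
Nasal: /m/ (bilabial), /n/ (alveolar), /ɳ/ (retroflex), /ɲ/ (palatal), /ɴ/ (uvular).
Every place of articulation has an oral stop member except uvular, where /ɢ/ would be expected.

uvular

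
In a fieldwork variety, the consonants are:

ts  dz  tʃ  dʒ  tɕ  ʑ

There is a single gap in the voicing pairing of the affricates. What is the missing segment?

Voiceless: /ts/ (alveolar), /tʃ/ (postalveolar), /tɕ/ (alveolo-palatal).
Voiced: /dz/ (alveolar), /dʒ/ (postalveolar).
The alveolo-palatal row has no voiced member, so the gap is the voiced alveolo-palatal affricate /dʑ/.

/dʑ/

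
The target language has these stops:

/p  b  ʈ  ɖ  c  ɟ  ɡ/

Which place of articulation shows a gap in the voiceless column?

velar

bilabial: voiceless /p/, voiced /b/.
retroflex: voiceless /ʈ/, voiced /ɖ/.
palatal: voiceless /c/, voiced /ɟ/.
velar: voiceless —, voiced /ɡ/.
Every place of articulation has a voiceless member except velar, where /k/ would be expected.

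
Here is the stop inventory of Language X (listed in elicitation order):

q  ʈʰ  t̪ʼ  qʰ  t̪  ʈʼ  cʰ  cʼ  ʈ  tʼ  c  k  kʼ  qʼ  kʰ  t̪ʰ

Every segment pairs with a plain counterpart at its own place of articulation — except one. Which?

Dental: /t̪/ ~ /t̪ʰ/ ~ /t̪ʼ/
Retroflex: /ʈ/ ~ /ʈʰ/ ~ /ʈʼ/
Palatal: /c/ ~ /cʰ/ ~ /cʼ/
Velar: /k/ ~ /kʰ/ ~ /kʼ/
Uvular: /q/ ~ /qʰ/ ~ /qʼ/
Alveolar: only /tʼ/ (ejective); no plain partner.
So /tʼ/ is the unpaired segment.

/tʼ/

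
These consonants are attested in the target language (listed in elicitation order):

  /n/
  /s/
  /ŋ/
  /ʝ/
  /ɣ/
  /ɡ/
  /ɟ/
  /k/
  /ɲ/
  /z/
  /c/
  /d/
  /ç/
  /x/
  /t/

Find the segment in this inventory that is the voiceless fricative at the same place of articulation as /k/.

/k/ is a voiceless velar stop.
The voiceless fricative at the same place is a voiceless velar fricative — in this inventory, /x/.

/x/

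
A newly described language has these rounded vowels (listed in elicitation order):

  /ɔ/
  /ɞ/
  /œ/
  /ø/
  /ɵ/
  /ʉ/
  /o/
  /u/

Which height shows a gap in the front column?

high

Front: /ø/ (high-mid), /œ/ (low-mid).
Central: /ʉ/ (high), /ɵ/ (high-mid), /ɞ/ (low-mid).
Back: /u/ (high), /o/ (high-mid), /ɔ/ (low-mid).
Every height has a front member except high, where /y/ would be expected.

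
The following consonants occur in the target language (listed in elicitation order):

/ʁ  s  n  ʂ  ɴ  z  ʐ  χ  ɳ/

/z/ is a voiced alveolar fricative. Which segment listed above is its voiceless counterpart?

The voiceless counterpart is a voiceless alveolar fricative — in this inventory, /s/.

/s/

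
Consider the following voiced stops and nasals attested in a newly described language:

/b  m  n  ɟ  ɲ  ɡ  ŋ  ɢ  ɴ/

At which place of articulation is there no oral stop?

alveolar

place of articulation  oral stop  nasal   
bilabial          b         m       
alveolar          —         n       
palatal           ɟ         ɲ       
velar             ɡ         ŋ       
uvular            ɢ         ɴ       
Every place of articulation has an oral stop member except alveolar, where /d/ would be expected.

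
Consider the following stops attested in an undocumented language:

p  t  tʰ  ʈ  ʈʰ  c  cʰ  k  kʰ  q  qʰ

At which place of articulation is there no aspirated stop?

Plain: /p/ (bilabial), /t/ (alveolar), /ʈ/ (retroflex), /c/ (palatal), /k/ (velar), /q/ (uvular).
Aspirated: /tʰ/ (alveolar), /ʈʰ/ (retroflex), /cʰ/ (palatal), /kʰ/ (velar), /qʰ/ (uvular).
Every place of articulation has an aspirated member except bilabial, where /pʰ/ would be expected.

bilabial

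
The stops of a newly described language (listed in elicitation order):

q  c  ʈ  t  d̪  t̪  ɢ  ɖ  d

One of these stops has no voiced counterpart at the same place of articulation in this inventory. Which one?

Dental: /t̪/ ~ /d̪/
Alveolar: /t/ ~ /d/
Retroflex: /ʈ/ ~ /ɖ/
Uvular: /q/ ~ /ɢ/
Palatal: only /c/ (voiceless); no voiced partner.
So /c/ is the unpaired segment.

/c/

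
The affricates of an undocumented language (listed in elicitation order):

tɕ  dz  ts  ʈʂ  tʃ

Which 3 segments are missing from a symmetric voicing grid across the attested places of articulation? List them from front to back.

/dʒ/, /ɖʐ/, /dʑ/

place of articulation  voiceless  voiced  
alveolar          ts        dz      
postalveolar      tʃ        —       
retroflex         ʈʂ        —       
alveolo-palatal   tɕ        —       
Gaps, from front to back: postalveolar lacks voiced (/dʒ/); retroflex lacks voiced (/ɖʐ/); alveolo-palatal lacks voiced (/dʑ/).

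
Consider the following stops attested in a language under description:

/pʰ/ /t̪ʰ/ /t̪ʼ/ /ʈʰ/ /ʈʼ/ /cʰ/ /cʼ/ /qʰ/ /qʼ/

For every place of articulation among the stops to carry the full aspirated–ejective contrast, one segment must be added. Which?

Aspirated: /pʰ/ (bilabial), /t̪ʰ/ (dental), /ʈʰ/ (retroflex), /cʰ/ (palatal), /qʰ/ (uvular).
Ejective: /t̪ʼ/ (dental), /ʈʼ/ (retroflex), /cʼ/ (palatal), /qʼ/ (uvular).
The bilabial row has no ejective member, so the gap is the ejective bilabial stop /pʼ/.

/pʼ/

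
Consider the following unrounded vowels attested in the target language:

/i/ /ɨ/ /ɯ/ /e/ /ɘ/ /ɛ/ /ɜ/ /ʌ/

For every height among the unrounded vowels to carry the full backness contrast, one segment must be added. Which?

Front: /i/ (high), /e/ (high-mid), /ɛ/ (low-mid).
Central: /ɨ/ (high), /ɘ/ (high-mid), /ɜ/ (low-mid).
Back: /ɯ/ (high), /ʌ/ (low-mid).
The high-mid row has no back member, so the gap is the high-mid back unrounded vowel /ɤ/.

/ɤ/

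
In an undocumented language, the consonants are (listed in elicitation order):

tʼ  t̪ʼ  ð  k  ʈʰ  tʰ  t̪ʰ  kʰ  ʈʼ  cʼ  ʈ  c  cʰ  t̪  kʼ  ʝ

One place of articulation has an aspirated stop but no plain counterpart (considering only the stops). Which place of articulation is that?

dental: plain /t̪/, aspirated /t̪ʰ/, ejective /t̪ʼ/.
alveolar: plain —, aspirated /tʰ/, ejective /tʼ/.
retroflex: plain /ʈ/, aspirated /ʈʰ/, ejective /ʈʼ/.
palatal: plain /c/, aspirated /cʰ/, ejective /cʼ/.
velar: plain /k/, aspirated /kʰ/, ejective /kʼ/.
Every place of articulation has a plain member except alveolar, where /t/ would be expected.

alveolar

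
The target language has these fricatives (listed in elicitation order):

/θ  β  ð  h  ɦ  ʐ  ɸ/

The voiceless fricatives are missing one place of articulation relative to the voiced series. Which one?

retroflex

place of articulation  voiceless  voiced  
bilabial          ɸ         β       
dental            θ         ð       
retroflex         —         ʐ       
glottal           h         ɦ       
Every place of articulation has a voiceless member except retroflex, where /ʂ/ would be expected.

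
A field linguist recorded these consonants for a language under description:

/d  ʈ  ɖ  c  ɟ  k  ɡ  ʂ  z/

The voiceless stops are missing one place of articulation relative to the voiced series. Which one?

Voiceless: /ʈ/ (retroflex), /c/ (palatal), /k/ (velar).
Voiced: /d/ (alveolar), /ɖ/ (retroflex), /ɟ/ (palatal), /ɡ/ (velar).
Every place of articulation has a voiceless member except alveolar, where /t/ would be expected.

alveolar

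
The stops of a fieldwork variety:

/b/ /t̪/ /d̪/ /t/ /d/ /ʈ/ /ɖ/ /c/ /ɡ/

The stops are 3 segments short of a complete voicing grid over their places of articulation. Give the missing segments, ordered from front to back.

/p/, /ɟ/, /k/

place of articulation  voiceless  voiced  
bilabial          —         b       
dental            t̪        d̪      
alveolar          t         d       
retroflex         ʈ         ɖ       
palatal           c         —       
velar             —         ɡ       
Gaps, from front to back: bilabial lacks voiceless (/p/); palatal lacks voiced (/ɟ/); velar lacks voiceless (/k/).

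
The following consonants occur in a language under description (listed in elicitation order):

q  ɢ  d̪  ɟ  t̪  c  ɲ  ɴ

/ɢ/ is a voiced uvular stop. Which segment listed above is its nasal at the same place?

The nasal at the same place is an uvular nasal — in this inventory, /ɴ/.

/ɴ/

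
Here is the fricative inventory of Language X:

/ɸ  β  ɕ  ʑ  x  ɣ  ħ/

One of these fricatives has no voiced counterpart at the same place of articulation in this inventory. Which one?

/ħ/

Bilabial: /ɸ/ ~ /β/
Alveolo-palatal: /ɕ/ ~ /ʑ/
Velar: /x/ ~ /ɣ/
Pharyngeal: only /ħ/ (voiceless); no voiced partner.
So /ħ/ is the unpaired segment.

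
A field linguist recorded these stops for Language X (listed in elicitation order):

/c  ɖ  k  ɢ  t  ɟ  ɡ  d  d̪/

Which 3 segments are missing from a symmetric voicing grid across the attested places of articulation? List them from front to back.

/t̪/, /ʈ/, /q/

place of articulation  voiceless  voiced  
dental            —         d̪      
alveolar          t         d       
retroflex         —         ɖ       
palatal           c         ɟ       
velar             k         ɡ       
uvular            —         ɢ       
Gaps, from front to back: dental lacks voiceless (/t̪/); retroflex lacks voiceless (/ʈ/); uvular lacks voiceless (/q/).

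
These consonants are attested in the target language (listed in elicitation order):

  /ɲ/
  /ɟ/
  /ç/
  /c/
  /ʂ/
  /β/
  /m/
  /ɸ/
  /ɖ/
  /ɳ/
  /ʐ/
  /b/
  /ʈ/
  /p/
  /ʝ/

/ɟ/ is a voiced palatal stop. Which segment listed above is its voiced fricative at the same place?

/ʝ/

The voiced fricative at the same place is a voiced palatal fricative — in this inventory, /ʝ/.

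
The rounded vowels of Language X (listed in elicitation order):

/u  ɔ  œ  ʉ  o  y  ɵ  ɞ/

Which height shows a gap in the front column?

height            front     central   back    
high              y         ʉ         u       
high-mid          —         ɵ         o       
low-mid           œ         ɞ         ɔ       
Every height has a front member except high-mid, where /ø/ would be expected.

high-mid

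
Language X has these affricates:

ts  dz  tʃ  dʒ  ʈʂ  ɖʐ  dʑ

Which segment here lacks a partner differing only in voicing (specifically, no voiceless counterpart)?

/dʑ/

Alveolar: /ts/ ~ /dz/
Postalveolar: /tʃ/ ~ /dʒ/
Retroflex: /ʈʂ/ ~ /ɖʐ/
Alveolo-palatal: only /dʑ/ (voiced); no voiceless partner.
So /dʑ/ is the unpaired segment.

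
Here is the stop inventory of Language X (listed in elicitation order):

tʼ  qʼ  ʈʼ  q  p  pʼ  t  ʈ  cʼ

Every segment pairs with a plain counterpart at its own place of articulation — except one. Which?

Bilabial: /p/ ~ /pʼ/
Alveolar: /t/ ~ /tʼ/
Retroflex: /ʈ/ ~ /ʈʼ/
Uvular: /q/ ~ /qʼ/
Palatal: only /cʼ/ (ejective); no plain partner.
So /cʼ/ is the unpaired segment.

/cʼ/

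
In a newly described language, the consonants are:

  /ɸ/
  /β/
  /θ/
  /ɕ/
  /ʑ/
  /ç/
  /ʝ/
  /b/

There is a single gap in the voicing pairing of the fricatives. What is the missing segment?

/ð/

bilabial: voiceless /ɸ/, voiced /β/.
dental: voiceless /θ/, voiced —.
alveolo-palatal: voiceless /ɕ/, voiced /ʑ/.
palatal: voiceless /ç/, voiced /ʝ/.
The dental row has no voiced member, so the gap is the voiced dental fricative /ð/.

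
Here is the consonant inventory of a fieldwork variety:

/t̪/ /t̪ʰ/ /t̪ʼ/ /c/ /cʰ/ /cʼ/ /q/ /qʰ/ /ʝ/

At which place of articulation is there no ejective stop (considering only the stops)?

uvular

Plain: /t̪/ (dental), /c/ (palatal), /q/ (uvular).
Aspirated: /t̪ʰ/ (dental), /cʰ/ (palatal), /qʰ/ (uvular).
Ejective: /t̪ʼ/ (dental), /cʼ/ (palatal).
Every place of articulation has an ejective member except uvular, where /qʼ/ would be expected.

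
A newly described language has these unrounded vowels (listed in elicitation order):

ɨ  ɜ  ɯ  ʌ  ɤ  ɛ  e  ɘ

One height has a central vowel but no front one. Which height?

high

Front: /e/ (high-mid), /ɛ/ (low-mid).
Central: /ɨ/ (high), /ɘ/ (high-mid), /ɜ/ (low-mid).
Back: /ɯ/ (high), /ɤ/ (high-mid), /ʌ/ (low-mid).
Every height has a front member except high, where /i/ would be expected.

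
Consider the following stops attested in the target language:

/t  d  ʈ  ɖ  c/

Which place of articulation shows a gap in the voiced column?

place of articulation  voiceless  voiced  
alveolar          t         d       
retroflex         ʈ         ɖ       
palatal           c         —       
Every place of articulation has a voiced member except palatal, where /ɟ/ would be expected.

palatal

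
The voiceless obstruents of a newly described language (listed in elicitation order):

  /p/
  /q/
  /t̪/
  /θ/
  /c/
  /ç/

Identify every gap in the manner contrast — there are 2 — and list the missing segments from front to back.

/ɸ/, /χ/

bilabial: stop /p/, fricative —.
dental: stop /t̪/, fricative /θ/.
palatal: stop /c/, fricative /ç/.
uvular: stop /q/, fricative —.
Gaps, from front to back: bilabial lacks fricative (/ɸ/); uvular lacks fricative (/χ/).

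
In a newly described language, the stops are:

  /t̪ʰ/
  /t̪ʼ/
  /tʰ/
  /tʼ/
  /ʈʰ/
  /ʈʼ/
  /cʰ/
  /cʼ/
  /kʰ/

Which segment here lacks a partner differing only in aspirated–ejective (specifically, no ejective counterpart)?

/kʰ/

Dental: /t̪ʰ/ ~ /t̪ʼ/
Alveolar: /tʰ/ ~ /tʼ/
Retroflex: /ʈʰ/ ~ /ʈʼ/
Palatal: /cʰ/ ~ /cʼ/
Velar: only /kʰ/ (aspirated); no ejective partner.
So /kʰ/ is the unpaired segment.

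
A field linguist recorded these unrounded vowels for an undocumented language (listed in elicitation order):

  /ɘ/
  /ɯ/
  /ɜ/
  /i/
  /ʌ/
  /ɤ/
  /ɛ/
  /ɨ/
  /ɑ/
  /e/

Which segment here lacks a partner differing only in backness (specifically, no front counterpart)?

High: /i/ ~ /ɨ/ ~ /ɯ/
High-mid: /e/ ~ /ɘ/ ~ /ɤ/
Low-mid: /ɛ/ ~ /ɜ/ ~ /ʌ/
Low: only /ɑ/ (back); no front partner.
So /ɑ/ is the unpaired segment.

/ɑ/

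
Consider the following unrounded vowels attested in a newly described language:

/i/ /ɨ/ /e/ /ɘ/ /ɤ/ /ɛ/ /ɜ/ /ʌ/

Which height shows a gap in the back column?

high

height            front     central   back    
high              i         ɨ         —       
high-mid          e         ɘ         ɤ       
low-mid           ɛ         ɜ         ʌ       
Every height has a back member except high, where /ɯ/ would be expected.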